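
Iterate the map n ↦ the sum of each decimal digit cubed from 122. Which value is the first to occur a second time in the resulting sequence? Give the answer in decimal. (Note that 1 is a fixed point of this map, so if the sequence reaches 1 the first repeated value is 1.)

371

122 → 1³ + 2³ + 2³ = 17
17 → 1³ + 7³ = 344
344 → 3³ + 4³ + 4³ = 155
155 → 1³ + 5³ + 5³ = 251
251 → 2³ + 5³ + 1³ = 134
134 → 1³ + 3³ + 4³ = 92
92 → 9³ + 2³ = 737
737 → 7³ + 3³ + 7³ = 713
713 → 7³ + 1³ + 3³ = 371
371 → 3³ + 7³ + 1³ = 371  — 371 already appeared earlier.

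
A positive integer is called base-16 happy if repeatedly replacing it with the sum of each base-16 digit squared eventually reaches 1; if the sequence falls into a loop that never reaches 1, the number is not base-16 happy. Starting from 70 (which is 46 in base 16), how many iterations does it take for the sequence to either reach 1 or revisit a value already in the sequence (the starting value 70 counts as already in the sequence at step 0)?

14

70 = (4,6)_16 → 4² + 6² = 52
52 = (3,4)_16 → 3² + 4² = 25
25 = (1,9)_16 → 1² + 9² = 82
82 = (5,2)_16 → 5² + 2² = 29
29 = (1,13)_16 → 1² + 13² = 170
170 = (10,10)_16 → 10² + 10² = 200
200 = (12,8)_16 → 12² + 8² = 208
208 = (13,0)_16 → 13² + 0² = 169
169 = (10,9)_16 → 10² + 9² = 181
181 = (11,5)_16 → 11² + 5² = 146
146 = (9,2)_16 → 9² + 2² = 85
85 = (5,5)_16 → 5² + 5² = 50
50 = (3,2)_16 → 3² + 2² = 13
13 = (13)_16 → 13² = 169  — 169 repeats.
That took 14 steps.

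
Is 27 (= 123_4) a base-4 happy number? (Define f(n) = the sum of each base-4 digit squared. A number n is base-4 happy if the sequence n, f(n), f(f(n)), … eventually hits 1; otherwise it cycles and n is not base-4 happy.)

27 = (1,2,3)_4 → 1² + 2² + 3² = 14
14 = (3,2)_4 → 3² + 2² = 13
13 = (3,1)_4 → 3² + 1² = 10
10 = (2,2)_4 → 2² + 2² = 8
8 = (2,0)_4 → 2² + 0² = 4
4 = (1,0)_4 → 1² + 0² = 1  — reached 1.

base-4 happy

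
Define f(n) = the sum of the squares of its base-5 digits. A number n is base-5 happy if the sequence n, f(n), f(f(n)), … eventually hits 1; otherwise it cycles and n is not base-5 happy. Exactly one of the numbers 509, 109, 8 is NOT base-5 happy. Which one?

509: 509 → 33 → 11 → 5 → 1  — reaches 1 (base-5 happy)
109: 109 → 33 → 11 → 5 → 1  — reaches 1 (base-5 happy)
8: 8 → 10 → 4 → 16 → 10  — repeats 10 (not base-5 happy)

8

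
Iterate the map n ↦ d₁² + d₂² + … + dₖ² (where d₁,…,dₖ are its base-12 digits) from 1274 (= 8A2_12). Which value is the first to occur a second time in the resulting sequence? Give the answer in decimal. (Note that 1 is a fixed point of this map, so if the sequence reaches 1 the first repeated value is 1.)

1274 = (8,10,2)_12 → 8² + 10² + 2² = 64 + 100 + 4 = 168
168 = (1,2,0)_12 → 1² + 2² + 0² = 1 + 4 + 0 = 5
5 = (5)_12 → 5² = 25
25 = (2,1)_12 → 2² + 1² = 4 + 1 = 5  — 5 already appeared earlier.

5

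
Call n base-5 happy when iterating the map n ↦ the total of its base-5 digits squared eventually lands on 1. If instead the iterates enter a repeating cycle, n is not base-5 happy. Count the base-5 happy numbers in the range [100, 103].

1

100: 100 → 16 → 10 → 4 → 16  (repeats 16)
101: 101 → 17 → 13 → 13  (repeats 13)
102: 102 → 20 → 16 → 10 → 4 → 16  (repeats 16)
103: 103 → 25 → 1  (reaches 1)
base-5 happy: 103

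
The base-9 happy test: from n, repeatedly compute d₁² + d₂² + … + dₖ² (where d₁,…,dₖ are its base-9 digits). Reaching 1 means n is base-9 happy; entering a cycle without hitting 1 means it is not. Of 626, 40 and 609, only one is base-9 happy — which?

626: 626 → 110 → 14 → 26 → 68 → 74 → 68  — repeats 68 (not base-9 happy)
40: 40 → 32 → 34 → 58 → 52 → 74 → 68 → 74  — repeats 74 (not base-9 happy)
609: 609 → 101 → 9 → 1  — reaches 1 (base-9 happy)

609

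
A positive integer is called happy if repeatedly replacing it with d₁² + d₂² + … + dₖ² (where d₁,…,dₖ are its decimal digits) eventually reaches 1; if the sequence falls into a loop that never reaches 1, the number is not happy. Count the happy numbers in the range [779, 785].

779: 779 → 179 → 131 → 11 → 2 → 4 → 16 → 37 → 58 → 89 → 145 → 42 → 20 → 4  (repeats 4)
780: 780 → 113 → 11 → 2 → 4 → 16 → 37 → 58 → 89 → 145 → 42 → 20 → 4  (repeats 4)
781: 781 → 114 → 18 → 65 → 61 → 37 → 58 → 89 → 145 → 42 → 20 → 4 → 16 → 37  (repeats 37)
782: 782 → 117 → 51 → 26 → 40 → 16 → 37 → 58 → 89 → 145 → 42 → 20 → 4 → 16  (repeats 16)
783: 783 → 122 → 9 → 81 → 65 → 61 → 37 → 58 → 89 → 145 → 42 → 20 → 4 → 16 → 37  (repeats 37)
784: 784 → 129 → 86 → 100 → 1  (reaches 1)
785: 785 → 138 → 74 → 65 → 61 → 37 → 58 → 89 → 145 → 42 → 20 → 4 → 16 → 37  (repeats 37)
happy: 784

1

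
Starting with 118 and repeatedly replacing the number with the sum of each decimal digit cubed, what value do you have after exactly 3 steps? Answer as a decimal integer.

118 → 1³ + 1³ + 8³ = 514
514 → 5³ + 1³ + 4³ = 190
190 → 1³ + 9³ + 0³ = 730

730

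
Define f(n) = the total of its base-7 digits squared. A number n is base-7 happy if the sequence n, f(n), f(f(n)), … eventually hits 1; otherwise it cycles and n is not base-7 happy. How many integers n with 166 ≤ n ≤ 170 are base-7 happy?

166: 166 → 38 → 34 → 52 → 10 → 10  (repeats 10)
167: 167 → 49 → 1  (reaches 1)
168: 168 → 18 → 20 → 40 → 50 → 2 → 4 → 16 → 8 → 2  (repeats 2)
169: 169 → 19 → 29 → 17 → 13 → 37 → 29  (repeats 29)
170: 170 → 22 → 10 → 10  (repeats 10)
base-7 happy: 167

1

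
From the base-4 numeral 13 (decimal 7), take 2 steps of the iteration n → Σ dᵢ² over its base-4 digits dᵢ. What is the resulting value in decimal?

8

7 = (1,3)_4 → 1² + 3² = 10
10 = (2,2)_4 → 2² + 2² = 8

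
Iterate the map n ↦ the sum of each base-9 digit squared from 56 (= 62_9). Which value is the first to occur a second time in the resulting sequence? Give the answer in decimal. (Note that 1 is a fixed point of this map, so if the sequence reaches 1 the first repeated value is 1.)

56 = (6,2)_9 → 6² + 2² = 40
40 = (4,4)_9 → 4² + 4² = 32
32 = (3,5)_9 → 3² + 5² = 34
34 = (3,7)_9 → 3² + 7² = 58
58 = (6,4)_9 → 6² + 4² = 52
52 = (5,7)_9 → 5² + 7² = 74
74 = (8,2)_9 → 8² + 2² = 68
68 = (7,5)_9 → 7² + 5² = 74  — 74 already appeared earlier.

74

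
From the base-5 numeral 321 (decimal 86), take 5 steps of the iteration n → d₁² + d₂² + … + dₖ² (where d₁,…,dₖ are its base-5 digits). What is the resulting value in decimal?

4

86 = (3,2,1)_5 → 3² + 2² + 1² = 14
14 = (2,4)_5 → 2² + 4² = 20
20 = (4,0)_5 → 4² + 0² = 16
16 = (3,1)_5 → 3² + 1² = 10
10 = (2,0)_5 → 2² + 0² = 4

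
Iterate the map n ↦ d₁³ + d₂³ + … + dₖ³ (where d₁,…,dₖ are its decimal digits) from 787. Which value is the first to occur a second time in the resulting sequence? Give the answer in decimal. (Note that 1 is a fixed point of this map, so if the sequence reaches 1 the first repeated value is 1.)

1

787 → 1198
1198 → 1243
1243 → 100
100 → 1  — reached the fixed point 1.
1 → 1, so 1 is the first repeated value.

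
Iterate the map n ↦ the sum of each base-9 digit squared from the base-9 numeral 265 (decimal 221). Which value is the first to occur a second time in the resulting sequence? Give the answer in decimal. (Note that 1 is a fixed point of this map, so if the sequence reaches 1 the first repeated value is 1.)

65

221 = (2,6,5)_9 → 2² + 6² + 5² = 65
65 = (7,2)_9 → 7² + 2² = 53
53 = (5,8)_9 → 5² + 8² = 89
89 = (1,0,8)_9 → 1² + 0² + 8² = 65  — 65 already appeared earlier.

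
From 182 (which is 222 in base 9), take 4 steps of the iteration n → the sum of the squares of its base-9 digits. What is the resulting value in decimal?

4

182 = (2,2,2)_9 → 12
12 = (1,3)_9 → 10
10 = (1,1)_9 → 2
2 = (2)_9 → 4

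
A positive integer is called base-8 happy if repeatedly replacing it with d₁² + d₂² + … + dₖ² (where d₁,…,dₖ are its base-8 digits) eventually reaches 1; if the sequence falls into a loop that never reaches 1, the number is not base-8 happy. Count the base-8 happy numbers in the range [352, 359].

352: 352 → 41 → 26 → 13 → 26  (repeats 26)
353: 353 → 42 → 29 → 34 → 20 → 20  (repeats 20)
354: 354 → 45 → 50 → 40 → 25 → 10 → 5 → 25  (repeats 25)
355: 355 → 50 → 40 → 25 → 10 → 5 → 25  (repeats 25)
356: 356 → 57 → 50 → 40 → 25 → 10 → 5 → 25  (repeats 25)
357: 357 → 66 → 5 → 25 → 10 → 5  (repeats 5)
358: 358 → 77 → 27 → 18 → 8 → 1  (reaches 1)
359: 359 → 90 → 14 → 37 → 41 → 26 → 13 → 26  (repeats 26)
base-8 happy: 358

1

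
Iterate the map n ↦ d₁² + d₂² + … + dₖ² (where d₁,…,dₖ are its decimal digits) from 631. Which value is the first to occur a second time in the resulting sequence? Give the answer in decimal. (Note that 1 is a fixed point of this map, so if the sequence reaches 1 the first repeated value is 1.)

631 → 6² + 3² + 1² = 36 + 9 + 1 = 46
46 → 4² + 6² = 16 + 36 = 52
52 → 5² + 2² = 25 + 4 = 29
29 → 2² + 9² = 4 + 81 = 85
85 → 8² + 5² = 64 + 25 = 89
89 → 8² + 9² = 64 + 81 = 145
145 → 1² + 4² + 5² = 1 + 16 + 25 = 42
42 → 4² + 2² = 16 + 4 = 20
20 → 2² + 0² = 4 + 0 = 4
4 → 4² = 16
16 → 1² + 6² = 1 + 36 = 37
37 → 3² + 7² = 9 + 49 = 58
58 → 5² + 8² = 25 + 64 = 89  — 89 already appeared earlier.

89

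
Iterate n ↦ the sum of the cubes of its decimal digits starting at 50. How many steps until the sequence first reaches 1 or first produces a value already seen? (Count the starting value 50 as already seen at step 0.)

50 → 5³ + 0³ = 125 + 0 = 125
125 → 1³ + 2³ + 5³ = 1 + 8 + 125 = 134
134 → 1³ + 3³ + 4³ = 1 + 27 + 64 = 92
92 → 9³ + 2³ = 729 + 8 = 737
737 → 7³ + 3³ + 7³ = 343 + 27 + 343 = 713
713 → 7³ + 1³ + 3³ = 343 + 1 + 27 = 371
371 → 3³ + 7³ + 1³ = 27 + 343 + 1 = 371  — 371 repeats.
That took 7 steps.

7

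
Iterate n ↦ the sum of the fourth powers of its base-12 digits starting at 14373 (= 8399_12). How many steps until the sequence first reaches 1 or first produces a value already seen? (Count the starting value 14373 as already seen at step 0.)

14373 = (8,3,9,9)_12 → 8⁴ + 3⁴ + 9⁴ + 9⁴ = 17299
17299 = (10,0,1,7)_12 → 10⁴ + 0⁴ + 1⁴ + 7⁴ = 12402
12402 = (7,2,1,6)_12 → 7⁴ + 2⁴ + 1⁴ + 6⁴ = 3714
3714 = (2,1,9,6)_12 → 2⁴ + 1⁴ + 9⁴ + 6⁴ = 7874
7874 = (4,6,8,2)_12 → 4⁴ + 6⁴ + 8⁴ + 2⁴ = 5664
5664 = (3,3,4,0)_12 → 3⁴ + 3⁴ + 4⁴ + 0⁴ = 418
418 = (2,10,10)_12 → 2⁴ + 10⁴ + 10⁴ = 20016
20016 = (11,7,0,0)_12 → 11⁴ + 7⁴ + 0⁴ + 0⁴ = 17042
17042 = (9,10,4,2)_12 → 9⁴ + 10⁴ + 4⁴ + 2⁴ = 16833
16833 = (9,8,10,9)_12 → 9⁴ + 8⁴ + 10⁴ + 9⁴ = 27218
27218 = (1,3,9,0,2)_12 → 1⁴ + 3⁴ + 9⁴ + 0⁴ + 2⁴ = 6659
6659 = (3,10,2,11)_12 → 3⁴ + 10⁴ + 2⁴ + 11⁴ = 24738
24738 = (1,2,3,9,6)_12 → 1⁴ + 2⁴ + 3⁴ + 9⁴ + 6⁴ = 7955
7955 = (4,7,2,11)_12 → 4⁴ + 7⁴ + 2⁴ + 11⁴ = 17314
17314 = (10,0,2,10)_12 → 10⁴ + 0⁴ + 2⁴ + 10⁴ = 20016  — 20016 repeats.
That took 15 steps.

15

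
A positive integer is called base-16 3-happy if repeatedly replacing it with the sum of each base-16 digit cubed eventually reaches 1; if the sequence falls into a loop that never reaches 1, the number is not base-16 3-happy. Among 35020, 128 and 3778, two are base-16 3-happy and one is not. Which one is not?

128

35020: 35020 → 4480 → 514 → 16 → 1  — reaches 1 (base-16 3-happy)
128: 128 → 512 → 8 → 512  — repeats 512 (not base-16 3-happy)
3778: 3778 → 4480 → 514 → 16 → 1  — reaches 1 (base-16 3-happy)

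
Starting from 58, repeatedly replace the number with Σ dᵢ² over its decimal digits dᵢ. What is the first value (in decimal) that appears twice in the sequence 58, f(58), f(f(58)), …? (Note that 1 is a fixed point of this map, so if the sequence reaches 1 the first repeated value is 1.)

58

58 → 89
89 → 145
145 → 42
42 → 20
20 → 4
4 → 16
16 → 37
37 → 58  — 58 already appeared earlier.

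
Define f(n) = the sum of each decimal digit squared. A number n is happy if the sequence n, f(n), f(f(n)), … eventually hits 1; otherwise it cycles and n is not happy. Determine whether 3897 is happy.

3897 → 203
203 → 13
13 → 10
10 → 1  — reached 1.

happy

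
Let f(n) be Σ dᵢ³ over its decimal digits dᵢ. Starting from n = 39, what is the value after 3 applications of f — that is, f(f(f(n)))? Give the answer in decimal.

792

39 → 3³ + 9³ = 27 + 729 = 756
756 → 7³ + 5³ + 6³ = 343 + 125 + 216 = 684
684 → 6³ + 8³ + 4³ = 216 + 512 + 64 = 792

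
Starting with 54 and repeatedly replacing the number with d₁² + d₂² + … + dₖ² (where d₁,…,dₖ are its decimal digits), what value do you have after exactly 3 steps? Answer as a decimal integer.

54 → 41
41 → 17
17 → 50

50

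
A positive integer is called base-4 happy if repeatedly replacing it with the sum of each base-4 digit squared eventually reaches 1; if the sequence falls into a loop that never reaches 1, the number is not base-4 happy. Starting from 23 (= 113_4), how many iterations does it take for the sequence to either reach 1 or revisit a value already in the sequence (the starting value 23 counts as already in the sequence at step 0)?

6

23 = (1,1,3)_4 → 1² + 1² + 3² = 11
11 = (2,3)_4 → 2² + 3² = 13
13 = (3,1)_4 → 3² + 1² = 10
10 = (2,2)_4 → 2² + 2² = 8
8 = (2,0)_4 → 2² + 0² = 4
4 = (1,0)_4 → 1² + 0² = 1  — reached 1.
That took 6 steps.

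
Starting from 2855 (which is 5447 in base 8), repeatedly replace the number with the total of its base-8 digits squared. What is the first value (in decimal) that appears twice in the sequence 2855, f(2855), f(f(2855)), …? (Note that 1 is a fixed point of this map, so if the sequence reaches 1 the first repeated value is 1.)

25

2855 = (5,4,4,7)_8 → 5² + 4² + 4² + 7² = 106
106 = (1,5,2)_8 → 1² + 5² + 2² = 30
30 = (3,6)_8 → 3² + 6² = 45
45 = (5,5)_8 → 5² + 5² = 50
50 = (6,2)_8 → 6² + 2² = 40
40 = (5,0)_8 → 5² + 0² = 25
25 = (3,1)_8 → 3² + 1² = 10
10 = (1,2)_8 → 1² + 2² = 5
5 = (5)_8 → 5² = 25  — 25 already appeared earlier.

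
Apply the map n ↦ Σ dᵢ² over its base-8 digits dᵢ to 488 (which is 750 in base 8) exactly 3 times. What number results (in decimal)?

36

488 = (7,5,0)_8 → 7² + 5² + 0² = 49 + 25 + 0 = 74
74 = (1,1,2)_8 → 1² + 1² + 2² = 1 + 1 + 4 = 6
6 = (6)_8 → 6² = 36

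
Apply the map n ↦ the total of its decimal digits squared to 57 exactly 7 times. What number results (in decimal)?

145

57 → 74
74 → 65
65 → 61
61 → 37
37 → 58
58 → 89
89 → 145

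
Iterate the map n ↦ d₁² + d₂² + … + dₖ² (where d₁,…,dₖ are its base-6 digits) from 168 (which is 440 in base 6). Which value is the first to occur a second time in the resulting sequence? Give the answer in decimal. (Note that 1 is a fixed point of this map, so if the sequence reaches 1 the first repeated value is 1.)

29

168 = (4,4,0)_6 → 4² + 4² + 0² = 16 + 16 + 0 = 32
32 = (5,2)_6 → 5² + 2² = 25 + 4 = 29
29 = (4,5)_6 → 4² + 5² = 16 + 25 = 41
41 = (1,0,5)_6 → 1² + 0² + 5² = 1 + 0 + 25 = 26
26 = (4,2)_6 → 4² + 2² = 16 + 4 = 20
20 = (3,2)_6 → 3² + 2² = 9 + 4 = 13
13 = (2,1)_6 → 2² + 1² = 4 + 1 = 5
5 = (5)_6 → 5² = 25
25 = (4,1)_6 → 4² + 1² = 16 + 1 = 17
17 = (2,5)_6 → 2² + 5² = 4 + 25 = 29  — 29 already appeared earlier.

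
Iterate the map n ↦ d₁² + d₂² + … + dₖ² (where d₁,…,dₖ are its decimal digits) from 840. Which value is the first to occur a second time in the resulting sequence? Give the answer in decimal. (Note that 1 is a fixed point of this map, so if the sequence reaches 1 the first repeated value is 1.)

89

840 → 80
80 → 64
64 → 52
52 → 29
29 → 85
85 → 89
89 → 145
145 → 42
42 → 20
20 → 4
4 → 16
16 → 37
37 → 58
58 → 89  — 89 already appeared earlier.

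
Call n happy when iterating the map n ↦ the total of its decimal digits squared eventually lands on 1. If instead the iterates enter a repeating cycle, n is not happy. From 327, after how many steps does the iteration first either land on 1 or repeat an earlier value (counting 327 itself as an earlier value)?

327 → 3² + 2² + 7² = 9 + 4 + 49 = 62
62 → 6² + 2² = 36 + 4 = 40
40 → 4² + 0² = 16 + 0 = 16
16 → 1² + 6² = 1 + 36 = 37
37 → 3² + 7² = 9 + 49 = 58
58 → 5² + 8² = 25 + 64 = 89
89 → 8² + 9² = 64 + 81 = 145
145 → 1² + 4² + 5² = 1 + 16 + 25 = 42
42 → 4² + 2² = 16 + 4 = 20
20 → 2² + 0² = 4 + 0 = 4
4 → 4² = 16  — 16 repeats.
That took 11 steps.

11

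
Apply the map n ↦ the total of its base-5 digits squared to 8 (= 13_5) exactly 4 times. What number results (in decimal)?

10

8 = (1,3)_5 → 1² + 3² = 10
10 = (2,0)_5 → 2² + 0² = 4
4 = (4)_5 → 4² = 16
16 = (3,1)_5 → 3² + 1² = 10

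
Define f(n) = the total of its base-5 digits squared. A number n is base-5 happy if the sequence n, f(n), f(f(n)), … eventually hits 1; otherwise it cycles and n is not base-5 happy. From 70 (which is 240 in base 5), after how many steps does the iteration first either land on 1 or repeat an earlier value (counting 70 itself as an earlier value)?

5

70 = (2,4,0)_5 → 2² + 4² + 0² = 20
20 = (4,0)_5 → 4² + 0² = 16
16 = (3,1)_5 → 3² + 1² = 10
10 = (2,0)_5 → 2² + 0² = 4
4 = (4)_5 → 4² = 16  — 16 repeats.
That took 5 steps.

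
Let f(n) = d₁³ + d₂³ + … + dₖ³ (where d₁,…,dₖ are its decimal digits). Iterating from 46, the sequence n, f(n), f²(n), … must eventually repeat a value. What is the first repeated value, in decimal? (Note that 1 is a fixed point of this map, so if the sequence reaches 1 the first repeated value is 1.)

46 → 4³ + 6³ = 280
280 → 2³ + 8³ + 0³ = 520
520 → 5³ + 2³ + 0³ = 133
133 → 1³ + 3³ + 3³ = 55
55 → 5³ + 5³ = 250
250 → 2³ + 5³ + 0³ = 133  — 133 already appeared earlier.

133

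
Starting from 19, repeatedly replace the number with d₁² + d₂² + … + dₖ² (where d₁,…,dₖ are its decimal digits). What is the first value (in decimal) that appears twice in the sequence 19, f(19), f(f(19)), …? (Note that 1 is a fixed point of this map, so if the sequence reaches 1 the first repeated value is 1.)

1

19 → 1² + 9² = 1 + 81 = 82
82 → 8² + 2² = 64 + 4 = 68
68 → 6² + 8² = 36 + 64 = 100
100 → 1² + 0² + 0² = 1 + 0 + 0 = 1  — reached the fixed point 1.
1 → 1, so 1 is the first repeated value.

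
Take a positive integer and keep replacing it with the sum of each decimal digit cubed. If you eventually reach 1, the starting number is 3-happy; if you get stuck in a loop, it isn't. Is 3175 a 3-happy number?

3175 → 3³ + 1³ + 7³ + 5³ = 496
496 → 4³ + 9³ + 6³ = 1009
1009 → 1³ + 0³ + 0³ + 9³ = 730
730 → 7³ + 3³ + 0³ = 370
370 → 3³ + 7³ + 0³ = 370  — 370 already seen; the sequence cycles without reaching 1.

not 3-happy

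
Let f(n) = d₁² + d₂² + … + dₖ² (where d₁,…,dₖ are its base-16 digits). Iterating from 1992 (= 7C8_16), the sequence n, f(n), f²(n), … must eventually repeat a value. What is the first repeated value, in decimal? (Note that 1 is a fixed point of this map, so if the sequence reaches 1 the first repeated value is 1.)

1

1992 = (7,12,8)_16 → 257
257 = (1,0,1)_16 → 2
2 = (2)_16 → 4
4 = (4)_16 → 16
16 = (1,0)_16 → 1  — reached the fixed point 1.
1 → 1, so 1 is the first repeated value.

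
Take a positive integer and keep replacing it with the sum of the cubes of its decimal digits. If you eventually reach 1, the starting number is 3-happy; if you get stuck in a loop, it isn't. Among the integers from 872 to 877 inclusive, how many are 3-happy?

872: 872 → 863 → 755 → 593 → 881 → 1025 → 134 → 92 → 737 → 713 → 371 → 371  (repeats 371)
873: 873 → 882 → 1032 → 36 → 243 → 99 → 1458 → 702 → 351 → 153 → 153  (repeats 153)
874: 874 → 919 → 1459 → 919  (repeats 919)
875: 875 → 980 → 1241 → 74 → 407 → 407  (repeats 407)
876: 876 → 1071 → 345 → 216 → 225 → 141 → 66 → 432 → 99 → 1458 → 702 → 351 → 153 → 153  (repeats 153)
877: 877 → 1198 → 1243 → 100 → 1  (reaches 1)
3-happy: 877

1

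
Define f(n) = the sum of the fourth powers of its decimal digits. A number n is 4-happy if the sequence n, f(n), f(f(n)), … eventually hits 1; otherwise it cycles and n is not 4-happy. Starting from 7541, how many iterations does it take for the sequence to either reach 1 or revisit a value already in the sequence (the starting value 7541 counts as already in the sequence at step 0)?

7541 → 7⁴ + 5⁴ + 4⁴ + 1⁴ = 2401 + 625 + 256 + 1 = 3283
3283 → 3⁴ + 2⁴ + 8⁴ + 3⁴ = 81 + 16 + 4096 + 81 = 4274
4274 → 4⁴ + 2⁴ + 7⁴ + 4⁴ = 256 + 16 + 2401 + 256 = 2929
2929 → 2⁴ + 9⁴ + 2⁴ + 9⁴ = 16 + 6561 + 16 + 6561 = 13154
13154 → 1⁴ + 3⁴ + 1⁴ + 5⁴ + 4⁴ = 1 + 81 + 1 + 625 + 256 = 964
964 → 9⁴ + 6⁴ + 4⁴ = 6561 + 1296 + 256 = 8113
8113 → 8⁴ + 1⁴ + 1⁴ + 3⁴ = 4096 + 1 + 1 + 81 = 4179
4179 → 4⁴ + 1⁴ + 7⁴ + 9⁴ = 256 + 1 + 2401 + 6561 = 9219
9219 → 9⁴ + 2⁴ + 1⁴ + 9⁴ = 6561 + 16 + 1 + 6561 = 13139
13139 → 1⁴ + 3⁴ + 1⁴ + 3⁴ + 9⁴ = 1 + 81 + 1 + 81 + 6561 = 6725
6725 → 6⁴ + 7⁴ + 2⁴ + 5⁴ = 1296 + 2401 + 16 + 625 = 4338
4338 → 4⁴ + 3⁴ + 3⁴ + 8⁴ = 256 + 81 + 81 + 4096 = 4514
4514 → 4⁴ + 5⁴ + 1⁴ + 4⁴ = 256 + 625 + 1 + 256 = 1138
1138 → 1⁴ + 1⁴ + 3⁴ + 8⁴ = 1 + 1 + 81 + 4096 = 4179  — 4179 repeats.
That took 14 steps.

14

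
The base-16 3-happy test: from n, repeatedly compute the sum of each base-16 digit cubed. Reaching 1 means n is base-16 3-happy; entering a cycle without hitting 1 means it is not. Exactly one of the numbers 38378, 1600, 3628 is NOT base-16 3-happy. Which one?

38378

38378: 38378 → 4598 → 3593 → 3473 → 2927 → 4922 → 1055 → 3440 → 2540 → 5201 → 191 → 4706 → 233 → 3473  — repeats 3473 (not base-16 3-happy)
1600: 1600 → 280 → 514 → 16 → 1  — reaches 1 (base-16 3-happy)
3628: 3628 → 4480 → 514 → 16 → 1  — reaches 1 (base-16 3-happy)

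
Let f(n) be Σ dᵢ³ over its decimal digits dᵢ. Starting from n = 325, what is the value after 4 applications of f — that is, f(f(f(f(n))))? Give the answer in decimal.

160

325 → 160
160 → 217
217 → 352
352 → 160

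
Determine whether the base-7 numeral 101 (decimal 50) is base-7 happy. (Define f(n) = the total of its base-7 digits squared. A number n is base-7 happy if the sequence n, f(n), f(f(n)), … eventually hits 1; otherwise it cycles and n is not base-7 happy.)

50 = (1,0,1)_7 → 1² + 0² + 1² = 2
2 = (2)_7 → 2² = 4
4 = (4)_7 → 4² = 16
16 = (2,2)_7 → 2² + 2² = 8
8 = (1,1)_7 → 1² + 1² = 2  — 2 already seen; the sequence cycles without reaching 1.

not base-7 happy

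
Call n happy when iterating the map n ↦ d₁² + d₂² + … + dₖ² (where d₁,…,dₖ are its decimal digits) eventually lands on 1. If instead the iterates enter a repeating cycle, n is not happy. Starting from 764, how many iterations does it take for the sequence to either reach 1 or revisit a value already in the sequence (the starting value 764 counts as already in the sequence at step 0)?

11

764 → 7² + 6² + 4² = 49 + 36 + 16 = 101
101 → 1² + 0² + 1² = 1 + 0 + 1 = 2
2 → 2² = 4
4 → 4² = 16
16 → 1² + 6² = 1 + 36 = 37
37 → 3² + 7² = 9 + 49 = 58
58 → 5² + 8² = 25 + 64 = 89
89 → 8² + 9² = 64 + 81 = 145
145 → 1² + 4² + 5² = 1 + 16 + 25 = 42
42 → 4² + 2² = 16 + 4 = 20
20 → 2² + 0² = 4 + 0 = 4  — 4 repeats.
That took 11 steps.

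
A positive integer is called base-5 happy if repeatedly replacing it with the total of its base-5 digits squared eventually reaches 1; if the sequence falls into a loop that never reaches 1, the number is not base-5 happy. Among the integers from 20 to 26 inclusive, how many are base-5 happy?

2

20: 20 → 16 → 10 → 4 → 16  — not base-5 happy
21: 21 → 17 → 13 → 13  — not base-5 happy
22: 22 → 20 → 16 → 10 → 4 → 16  — not base-5 happy
23: 23 → 25 → 1  — base-5 happy
24: 24 → 32 → 6 → 2 → 4 → 16 → 10 → 4  — not base-5 happy
25: 25 → 1  — base-5 happy
26: 26 → 2 → 4 → 16 → 10 → 4  — not base-5 happy
base-5 happy: 23, 25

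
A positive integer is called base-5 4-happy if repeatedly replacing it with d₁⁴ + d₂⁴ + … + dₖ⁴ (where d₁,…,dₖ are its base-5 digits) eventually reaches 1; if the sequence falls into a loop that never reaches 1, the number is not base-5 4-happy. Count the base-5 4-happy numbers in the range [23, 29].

23: 23 → 337 → 129 → 257 → 33 → 83 → 163 → 99 → 593 → 499 → 849 → 595 → 593  — not base-5 4-happy
24: 24 → 512 → 288 → 114 → 528 → 338 → 194 → 354 → 528  — not base-5 4-happy
25: 25 → 1  — base-5 4-happy
26: 26 → 2 → 16 → 82 → 98 → 418 → 244 → 594 → 674 → 514 → 528 → 338 → 194 → 354 → 528  — not base-5 4-happy
27: 27 → 17 → 97 → 353 → 353  — not base-5 4-happy
28: 28 → 82 → 98 → 418 → 244 → 594 → 674 → 514 → 528 → 338 → 194 → 354 → 528  — not base-5 4-happy
29: 29 → 257 → 33 → 83 → 163 → 99 → 593 → 499 → 849 → 595 → 593  — not base-5 4-happy
base-5 4-happy: 25

1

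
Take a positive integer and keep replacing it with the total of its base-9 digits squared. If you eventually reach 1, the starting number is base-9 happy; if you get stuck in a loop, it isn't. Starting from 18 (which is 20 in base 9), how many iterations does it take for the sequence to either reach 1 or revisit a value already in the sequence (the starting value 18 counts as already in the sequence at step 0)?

18 = (2,0)_9 → 2² + 0² = 4 + 0 = 4
4 = (4)_9 → 4² = 16
16 = (1,7)_9 → 1² + 7² = 1 + 49 = 50
50 = (5,5)_9 → 5² + 5² = 25 + 25 = 50  — 50 repeats.
That took 4 steps.

4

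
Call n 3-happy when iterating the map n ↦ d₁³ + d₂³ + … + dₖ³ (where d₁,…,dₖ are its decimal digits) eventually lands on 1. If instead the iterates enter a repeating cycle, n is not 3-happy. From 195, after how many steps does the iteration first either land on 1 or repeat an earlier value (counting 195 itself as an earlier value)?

195 → 1³ + 9³ + 5³ = 1 + 729 + 125 = 855
855 → 8³ + 5³ + 5³ = 512 + 125 + 125 = 762
762 → 7³ + 6³ + 2³ = 343 + 216 + 8 = 567
567 → 5³ + 6³ + 7³ = 125 + 216 + 343 = 684
684 → 6³ + 8³ + 4³ = 216 + 512 + 64 = 792
792 → 7³ + 9³ + 2³ = 343 + 729 + 8 = 1080
1080 → 1³ + 0³ + 8³ + 0³ = 1 + 0 + 512 + 0 = 513
513 → 5³ + 1³ + 3³ = 125 + 1 + 27 = 153
153 → 1³ + 5³ + 3³ = 1 + 125 + 27 = 153  — 153 repeats.
That took 9 steps.

9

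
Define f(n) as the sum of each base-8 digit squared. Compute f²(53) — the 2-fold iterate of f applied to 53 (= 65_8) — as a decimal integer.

74

53 = (6,5)_8 → 6² + 5² = 61
61 = (7,5)_8 → 7² + 5² = 74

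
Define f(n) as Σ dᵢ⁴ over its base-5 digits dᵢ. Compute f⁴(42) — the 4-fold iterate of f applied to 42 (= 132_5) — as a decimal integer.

42 = (1,3,2)_5 → 98
98 = (3,4,3)_5 → 418
418 = (3,1,3,3)_5 → 244
244 = (1,4,3,4)_5 → 594

594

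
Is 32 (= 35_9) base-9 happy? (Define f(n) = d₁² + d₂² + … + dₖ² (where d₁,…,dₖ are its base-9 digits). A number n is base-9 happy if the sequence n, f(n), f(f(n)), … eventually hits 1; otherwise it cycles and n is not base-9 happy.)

32 = (3,5)_9 → 3² + 5² = 34
34 = (3,7)_9 → 3² + 7² = 58
58 = (6,4)_9 → 6² + 4² = 52
52 = (5,7)_9 → 5² + 7² = 74
74 = (8,2)_9 → 8² + 2² = 68
68 = (7,5)_9 → 7² + 5² = 74  — 74 already seen; the sequence cycles without reaching 1.

not base-9 happy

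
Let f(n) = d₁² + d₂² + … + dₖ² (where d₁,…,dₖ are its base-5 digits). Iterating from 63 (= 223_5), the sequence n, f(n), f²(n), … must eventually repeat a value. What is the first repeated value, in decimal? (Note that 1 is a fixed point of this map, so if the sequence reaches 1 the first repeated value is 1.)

13

63 = (2,2,3)_5 → 2² + 2² + 3² = 4 + 4 + 9 = 17
17 = (3,2)_5 → 3² + 2² = 9 + 4 = 13
13 = (2,3)_5 → 2² + 3² = 4 + 9 = 13  — 13 already appeared earlier.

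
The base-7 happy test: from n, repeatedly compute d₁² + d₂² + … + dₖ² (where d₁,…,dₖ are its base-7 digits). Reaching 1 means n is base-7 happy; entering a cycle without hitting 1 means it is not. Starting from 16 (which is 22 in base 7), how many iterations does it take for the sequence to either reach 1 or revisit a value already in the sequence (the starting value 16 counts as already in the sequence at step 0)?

4

16 = (2,2)_7 → 2² + 2² = 4 + 4 = 8
8 = (1,1)_7 → 1² + 1² = 1 + 1 = 2
2 = (2)_7 → 2² = 4
4 = (4)_7 → 4² = 16  — 16 repeats.
That took 4 steps.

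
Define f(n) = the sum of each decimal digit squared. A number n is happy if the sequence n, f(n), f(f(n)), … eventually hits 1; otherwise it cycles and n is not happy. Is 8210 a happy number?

8210 → 69
69 → 117
117 → 51
51 → 26
26 → 40
40 → 16
16 → 37
37 → 58
58 → 89
89 → 145
145 → 42
42 → 20
20 → 4
4 → 16  — 16 already seen; the sequence cycles without reaching 1.

not happy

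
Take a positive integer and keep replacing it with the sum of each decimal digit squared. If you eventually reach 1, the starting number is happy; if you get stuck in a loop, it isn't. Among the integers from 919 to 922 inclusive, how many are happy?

919: 919 → 163 → 46 → 52 → 29 → 85 → 89 → 145 → 42 → 20 → 4 → 16 → 37 → 58 → 89  (repeats 89)
920: 920 → 85 → 89 → 145 → 42 → 20 → 4 → 16 → 37 → 58 → 89  (repeats 89)
921: 921 → 86 → 100 → 1  (reaches 1)
922: 922 → 89 → 145 → 42 → 20 → 4 → 16 → 37 → 58 → 89  (repeats 89)
happy: 921

1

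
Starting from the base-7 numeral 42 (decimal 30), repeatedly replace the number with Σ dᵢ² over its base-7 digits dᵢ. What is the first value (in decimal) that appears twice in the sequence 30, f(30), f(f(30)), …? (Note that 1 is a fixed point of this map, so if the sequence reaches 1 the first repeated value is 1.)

2

30 = (4,2)_7 → 20
20 = (2,6)_7 → 40
40 = (5,5)_7 → 50
50 = (1,0,1)_7 → 2
2 = (2)_7 → 4
4 = (4)_7 → 16
16 = (2,2)_7 → 8
8 = (1,1)_7 → 2  — 2 already appeared earlier.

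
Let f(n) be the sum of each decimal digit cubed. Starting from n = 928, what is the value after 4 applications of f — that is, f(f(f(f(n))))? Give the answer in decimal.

133

928 → 9³ + 2³ + 8³ = 729 + 8 + 512 = 1249
1249 → 1³ + 2³ + 4³ + 9³ = 1 + 8 + 64 + 729 = 802
802 → 8³ + 0³ + 2³ = 512 + 0 + 8 = 520
520 → 5³ + 2³ + 0³ = 125 + 8 + 0 = 133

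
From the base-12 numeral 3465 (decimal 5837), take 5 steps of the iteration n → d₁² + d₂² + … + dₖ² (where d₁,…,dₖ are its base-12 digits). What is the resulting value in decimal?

104

5837 = (3,4,6,5)_12 → 3² + 4² + 6² + 5² = 86
86 = (7,2)_12 → 7² + 2² = 53
53 = (4,5)_12 → 4² + 5² = 41
41 = (3,5)_12 → 3² + 5² = 34
34 = (2,10)_12 → 2² + 10² = 104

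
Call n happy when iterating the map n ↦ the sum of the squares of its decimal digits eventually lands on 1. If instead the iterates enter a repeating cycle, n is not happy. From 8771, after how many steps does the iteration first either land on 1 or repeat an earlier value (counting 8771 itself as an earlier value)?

14

8771 → 8² + 7² + 7² + 1² = 163
163 → 1² + 6² + 3² = 46
46 → 4² + 6² = 52
52 → 5² + 2² = 29
29 → 2² + 9² = 85
85 → 8² + 5² = 89
89 → 8² + 9² = 145
145 → 1² + 4² + 5² = 42
42 → 4² + 2² = 20
20 → 2² + 0² = 4
4 → 4² = 16
16 → 1² + 6² = 37
37 → 3² + 7² = 58
58 → 5² + 8² = 89  — 89 repeats.
That took 14 steps.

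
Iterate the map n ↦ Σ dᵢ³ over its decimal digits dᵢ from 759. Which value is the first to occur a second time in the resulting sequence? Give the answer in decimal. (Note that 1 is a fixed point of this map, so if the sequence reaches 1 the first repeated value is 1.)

759 → 7³ + 5³ + 9³ = 1197
1197 → 1³ + 1³ + 9³ + 7³ = 1074
1074 → 1³ + 0³ + 7³ + 4³ = 408
408 → 4³ + 0³ + 8³ = 576
576 → 5³ + 7³ + 6³ = 684
684 → 6³ + 8³ + 4³ = 792
792 → 7³ + 9³ + 2³ = 1080
1080 → 1³ + 0³ + 8³ + 0³ = 513
513 → 5³ + 1³ + 3³ = 153
153 → 1³ + 5³ + 3³ = 153  — 153 already appeared earlier.

153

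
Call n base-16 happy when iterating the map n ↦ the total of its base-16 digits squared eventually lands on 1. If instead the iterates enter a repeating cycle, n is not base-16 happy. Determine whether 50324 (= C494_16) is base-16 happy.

base-16 happy

50324 = (12,4,9,4)_16 → 12² + 4² + 9² + 4² = 257
257 = (1,0,1)_16 → 1² + 0² + 1² = 2
2 = (2)_16 → 2² = 4
4 = (4)_16 → 4² = 16
16 = (1,0)_16 → 1² + 0² = 1  — reached 1.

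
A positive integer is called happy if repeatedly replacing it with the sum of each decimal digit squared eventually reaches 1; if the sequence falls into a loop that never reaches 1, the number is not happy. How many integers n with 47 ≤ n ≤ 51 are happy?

1

47: 47 → 65 → 61 → 37 → 58 → 89 → 145 → 42 → 20 → 4 → 16 → 37  (repeats 37)
48: 48 → 80 → 64 → 52 → 29 → 85 → 89 → 145 → 42 → 20 → 4 → 16 → 37 → 58 → 89  (repeats 89)
49: 49 → 97 → 130 → 10 → 1  (reaches 1)
50: 50 → 25 → 29 → 85 → 89 → 145 → 42 → 20 → 4 → 16 → 37 → 58 → 89  (repeats 89)
51: 51 → 26 → 40 → 16 → 37 → 58 → 89 → 145 → 42 → 20 → 4 → 16  (repeats 16)
happy: 49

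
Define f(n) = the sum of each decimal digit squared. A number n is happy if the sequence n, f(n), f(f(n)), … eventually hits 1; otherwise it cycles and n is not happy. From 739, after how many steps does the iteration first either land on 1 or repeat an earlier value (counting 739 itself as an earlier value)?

6

739 → 7² + 3² + 9² = 139
139 → 1² + 3² + 9² = 91
91 → 9² + 1² = 82
82 → 8² + 2² = 68
68 → 6² + 8² = 100
100 → 1² + 0² + 0² = 1  — reached 1.
That took 6 steps.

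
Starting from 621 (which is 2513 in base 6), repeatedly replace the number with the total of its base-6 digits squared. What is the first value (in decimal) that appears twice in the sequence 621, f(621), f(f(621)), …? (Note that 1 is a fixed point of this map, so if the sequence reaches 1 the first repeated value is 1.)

621 = (2,5,1,3)_6 → 39
39 = (1,0,3)_6 → 10
10 = (1,4)_6 → 17
17 = (2,5)_6 → 29
29 = (4,5)_6 → 41
41 = (1,0,5)_6 → 26
26 = (4,2)_6 → 20
20 = (3,2)_6 → 13
13 = (2,1)_6 → 5
5 = (5)_6 → 25
25 = (4,1)_6 → 17  — 17 already appeared earlier.

17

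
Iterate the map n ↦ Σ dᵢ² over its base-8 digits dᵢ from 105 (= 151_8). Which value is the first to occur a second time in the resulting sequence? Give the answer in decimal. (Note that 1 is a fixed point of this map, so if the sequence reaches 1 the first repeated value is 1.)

105 = (1,5,1)_8 → 1² + 5² + 1² = 1 + 25 + 1 = 27
27 = (3,3)_8 → 3² + 3² = 9 + 9 = 18
18 = (2,2)_8 → 2² + 2² = 4 + 4 = 8
8 = (1,0)_8 → 1² + 0² = 1 + 0 = 1  — reached the fixed point 1.
1 → 1, so 1 is the first repeated value.

1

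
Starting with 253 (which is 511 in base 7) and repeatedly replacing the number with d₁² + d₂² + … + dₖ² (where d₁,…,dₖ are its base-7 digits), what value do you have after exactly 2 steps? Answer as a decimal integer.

253 = (5,1,1)_7 → 27
27 = (3,6)_7 → 45

45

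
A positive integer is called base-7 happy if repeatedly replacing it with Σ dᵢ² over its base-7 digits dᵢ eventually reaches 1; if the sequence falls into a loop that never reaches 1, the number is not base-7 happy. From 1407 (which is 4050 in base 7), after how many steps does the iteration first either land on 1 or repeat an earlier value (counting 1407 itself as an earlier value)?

5

1407 = (4,0,5,0)_7 → 41
41 = (5,6)_7 → 61
61 = (1,1,5)_7 → 27
27 = (3,6)_7 → 45
45 = (6,3)_7 → 45  — 45 repeats.
That took 5 steps.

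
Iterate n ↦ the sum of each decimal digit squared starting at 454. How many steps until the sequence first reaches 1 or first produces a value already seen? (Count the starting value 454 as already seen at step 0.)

454 → 4² + 5² + 4² = 16 + 25 + 16 = 57
57 → 5² + 7² = 25 + 49 = 74
74 → 7² + 4² = 49 + 16 = 65
65 → 6² + 5² = 36 + 25 = 61
61 → 6² + 1² = 36 + 1 = 37
37 → 3² + 7² = 9 + 49 = 58
58 → 5² + 8² = 25 + 64 = 89
89 → 8² + 9² = 64 + 81 = 145
145 → 1² + 4² + 5² = 1 + 16 + 25 = 42
42 → 4² + 2² = 16 + 4 = 20
20 → 2² + 0² = 4 + 0 = 4
4 → 4² = 16
16 → 1² + 6² = 1 + 36 = 37  — 37 repeats.
That took 13 steps.

13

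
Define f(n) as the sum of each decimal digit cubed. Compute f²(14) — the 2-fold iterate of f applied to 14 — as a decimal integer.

14 → 1³ + 4³ = 1 + 64 = 65
65 → 6³ + 5³ = 216 + 125 = 341

341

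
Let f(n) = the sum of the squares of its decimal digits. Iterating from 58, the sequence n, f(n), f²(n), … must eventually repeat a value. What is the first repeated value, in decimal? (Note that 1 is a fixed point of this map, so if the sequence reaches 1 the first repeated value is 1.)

58

58 → 5² + 8² = 89
89 → 8² + 9² = 145
145 → 1² + 4² + 5² = 42
42 → 4² + 2² = 20
20 → 2² + 0² = 4
4 → 4² = 16
16 → 1² + 6² = 37
37 → 3² + 7² = 58  — 58 already appeared earlier.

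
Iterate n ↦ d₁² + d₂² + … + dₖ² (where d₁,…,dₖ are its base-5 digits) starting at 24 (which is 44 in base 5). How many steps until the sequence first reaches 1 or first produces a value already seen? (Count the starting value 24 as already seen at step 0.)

24 = (4,4)_5 → 4² + 4² = 32
32 = (1,1,2)_5 → 1² + 1² + 2² = 6
6 = (1,1)_5 → 1² + 1² = 2
2 = (2)_5 → 2² = 4
4 = (4)_5 → 4² = 16
16 = (3,1)_5 → 3² + 1² = 10
10 = (2,0)_5 → 2² + 0² = 4  — 4 repeats.
That took 7 steps.

7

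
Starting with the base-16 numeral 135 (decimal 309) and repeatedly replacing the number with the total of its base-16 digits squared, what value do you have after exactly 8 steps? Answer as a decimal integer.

309 = (1,3,5)_16 → 35
35 = (2,3)_16 → 13
13 = (13)_16 → 169
169 = (10,9)_16 → 181
181 = (11,5)_16 → 146
146 = (9,2)_16 → 85
85 = (5,5)_16 → 50
50 = (3,2)_16 → 13

13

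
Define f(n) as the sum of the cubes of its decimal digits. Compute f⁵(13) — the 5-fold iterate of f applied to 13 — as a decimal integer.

250

13 → 28
28 → 520
520 → 133
133 → 55
55 → 250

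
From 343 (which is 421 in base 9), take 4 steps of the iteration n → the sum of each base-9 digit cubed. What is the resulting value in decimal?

343 = (4,2,1)_9 → 4³ + 2³ + 1³ = 64 + 8 + 1 = 73
73 = (8,1)_9 → 8³ + 1³ = 512 + 1 = 513
513 = (6,3,0)_9 → 6³ + 3³ + 0³ = 216 + 27 + 0 = 243
243 = (3,0,0)_9 → 3³ + 0³ + 0³ = 27 + 0 + 0 = 27

27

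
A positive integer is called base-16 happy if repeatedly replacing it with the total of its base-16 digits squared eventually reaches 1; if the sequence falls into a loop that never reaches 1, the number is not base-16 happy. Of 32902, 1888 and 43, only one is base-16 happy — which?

32902

32902: 32902 → 164 → 116 → 65 → 17 → 2 → 4 → 16 → 1  — reaches 1 (base-16 happy)
1888: 1888 → 85 → 50 → 13 → 169 → 181 → 146 → 85  — repeats 85 (not base-16 happy)
43: 43 → 125 → 218 → 269 → 170 → 200 → 208 → 169 → 181 → 146 → 85 → 50 → 13 → 169  — repeats 169 (not base-16 happy)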